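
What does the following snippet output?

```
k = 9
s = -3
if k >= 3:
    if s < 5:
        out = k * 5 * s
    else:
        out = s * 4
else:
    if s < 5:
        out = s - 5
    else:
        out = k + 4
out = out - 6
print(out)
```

-141

k=9, s=-3
k >= 3 is True; s < 5 is True
→ out = k * 5 * s = -135
out = (-135)-6 = -141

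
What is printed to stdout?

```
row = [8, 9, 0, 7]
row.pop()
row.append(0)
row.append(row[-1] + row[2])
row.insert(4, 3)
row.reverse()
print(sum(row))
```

pop() removes 7 → [8, 9, 0]
append 0 → [8, 9, 0, 0]
append row[-1]+row[2] = 0+0 = 0 → [8, 9, 0, 0, 0]
insert 3 at 4 → [8, 9, 0, 0, 3, 0]
reverse → [0, 3, 0, 0, 9, 8]
sum = 20

20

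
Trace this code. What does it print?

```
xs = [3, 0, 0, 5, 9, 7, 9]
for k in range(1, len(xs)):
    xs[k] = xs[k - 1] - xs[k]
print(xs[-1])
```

-27

k=1: xs[1] = 3-0 = 3 → [3, 3, 0, 5, 9, 7, 9]
k=2: xs[2] = 3-0 = 3 → [3, 3, 3, 5, 9, 7, 9]
k=3: xs[3] = 3-5 = -2 → [3, 3, 3, -2, 9, 7, 9]
k=4: xs[4] = (-2)-9 = -11 → [3, 3, 3, -2, -11, 7, 9]
k=5: xs[5] = (-11)-7 = -18 → [3, 3, 3, -2, -11, -18, 9]
k=6: xs[6] = (-18)-9 = -27 → [3, 3, 3, -2, -11, -18, -27]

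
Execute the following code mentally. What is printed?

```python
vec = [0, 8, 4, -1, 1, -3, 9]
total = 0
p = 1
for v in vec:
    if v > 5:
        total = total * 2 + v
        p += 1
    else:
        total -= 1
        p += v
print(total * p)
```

v=0: not >5, total = 0-1 = -1; p=1
v=8: >5, total = (-1)*2+8 = 6; p=2
v=4: not >5, total = 6-1 = 5; p=6
v=-1: not >5, total = 5-1 = 4; p=5
v=1: not >5, total = 4-1 = 3; p=6
v=-3: not >5, total = 3-1 = 2; p=3
v=9: >5, total = 2*2+9 = 13; p=4
total*p = 13*4 = 52

52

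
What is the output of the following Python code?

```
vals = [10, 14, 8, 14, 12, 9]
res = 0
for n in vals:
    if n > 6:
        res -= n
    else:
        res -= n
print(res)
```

n=10: >6, res = 0-10 = -10
n=14: >6, res = (-10)-14 = -24
n=8: >6, res = (-24)-8 = -32
n=14: >6, res = (-32)-14 = -46
n=12: >6, res = (-46)-12 = -58
n=9: >6, res = (-58)-9 = -67

-67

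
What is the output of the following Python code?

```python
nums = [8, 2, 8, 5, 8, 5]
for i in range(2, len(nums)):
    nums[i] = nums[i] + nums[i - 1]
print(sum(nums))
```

86

i=2: nums[2] = 8+2 = 10 → [8, 2, 10, 5, 8, 5]
i=3: nums[3] = 5+10 = 15 → [8, 2, 10, 15, 8, 5]
i=4: nums[4] = 8+15 = 23 → [8, 2, 10, 15, 23, 5]
i=5: nums[5] = 5+23 = 28 → [8, 2, 10, 15, 23, 28]
sum = 86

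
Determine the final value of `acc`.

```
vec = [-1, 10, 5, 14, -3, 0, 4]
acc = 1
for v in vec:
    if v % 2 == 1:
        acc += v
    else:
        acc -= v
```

-26

v=-1: odd, acc = 1+(-1) = 0
v=10: not odd, acc = 0-10 = -10
v=5: odd, acc = (-10)+5 = -5
v=14: not odd, acc = (-5)-14 = -19
v=-3: odd, acc = (-19)+(-3) = -22
v=0: not odd, acc = (-22)-0 = -22
v=4: not odd, acc = (-22)-4 = -26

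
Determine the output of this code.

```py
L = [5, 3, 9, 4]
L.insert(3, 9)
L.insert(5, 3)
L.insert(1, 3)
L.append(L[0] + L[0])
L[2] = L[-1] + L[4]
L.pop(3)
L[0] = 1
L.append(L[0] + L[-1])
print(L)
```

insert 9 at 3 → [5, 3, 9, 9, 4]
insert 3 at 5 → [5, 3, 9, 9, 4, 3]
insert 3 at 1 → [5, 3, 3, 9, 9, 4, 3]
append L[0]+L[0] = 5+5 = 10 → [5, 3, 3, 9, 9, 4, 3, 10]
L[2] = L[-1]+L[4] = 10+9 = 19 → [5, 3, 19, 9, 9, 4, 3, 10]
pop(3) removes 9 → [5, 3, 19, 9, 4, 3, 10]
L[0] = 1 → [1, 3, 19, 9, 4, 3, 10]
append L[0]+L[-1] = 1+10 = 11 → [1, 3, 19, 9, 4, 3, 10, 11]

[1, 3, 19, 9, 4, 3, 10, 11]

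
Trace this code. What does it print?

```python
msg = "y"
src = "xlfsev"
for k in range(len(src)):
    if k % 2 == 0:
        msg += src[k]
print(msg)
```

k=0: add 'x' → 'yx'
k=1: skip
k=2: add 'f' → 'yxf'
k=3: skip
k=4: add 'e' → 'yxfe'
k=5: skip

yxfe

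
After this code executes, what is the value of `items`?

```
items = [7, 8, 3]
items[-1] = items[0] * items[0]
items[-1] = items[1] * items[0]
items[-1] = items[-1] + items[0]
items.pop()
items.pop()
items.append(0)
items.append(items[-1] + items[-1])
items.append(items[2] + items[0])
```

items[-1] = items[0]*items[0] = 7*7 = 49 → [7, 8, 49]
items[-1] = items[1]*items[0] = 8*7 = 56 → [7, 8, 56]
items[-1] = items[-1]+items[0] = 56+7 = 63 → [7, 8, 63]
pop() removes 63 → [7, 8]
pop() removes 8 → [7]
append 0 → [7, 0]
append items[-1]+items[-1] = 0+0 = 0 → [7, 0, 0]
append items[2]+items[0] = 0+7 = 7 → [7, 0, 0, 7]

[7, 0, 0, 7]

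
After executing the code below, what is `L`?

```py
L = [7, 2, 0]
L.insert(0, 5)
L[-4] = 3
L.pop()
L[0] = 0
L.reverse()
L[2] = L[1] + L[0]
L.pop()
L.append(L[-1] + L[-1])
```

insert 5 at 0 → [5, 7, 2, 0]
L[-4] = 3 → [3, 7, 2, 0]
pop() removes 0 → [3, 7, 2]
L[0] = 0 → [0, 7, 2]
reverse → [2, 7, 0]
L[2] = L[1]+L[0] = 7+2 = 9 → [2, 7, 9]
pop() removes 9 → [2, 7]
append L[-1]+L[-1] = 7+7 = 14 → [2, 7, 14]

[2, 7, 14]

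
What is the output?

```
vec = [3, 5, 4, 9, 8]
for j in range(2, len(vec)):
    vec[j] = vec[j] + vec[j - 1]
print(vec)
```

j=2: vec[2] = 4+5 = 9 → [3, 5, 9, 9, 8]
j=3: vec[3] = 9+9 = 18 → [3, 5, 9, 18, 8]
j=4: vec[4] = 8+18 = 26 → [3, 5, 9, 18, 26]

[3, 5, 9, 18, 26]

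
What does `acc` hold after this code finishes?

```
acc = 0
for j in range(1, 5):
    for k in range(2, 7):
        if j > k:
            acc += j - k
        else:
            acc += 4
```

j=1,k=2: not 1>2, acc = 0+4 = 4
j=1,k=3: not 1>3, acc = 4+4 = 8
j=1,k=4: not 1>4, acc = 8+4 = 12
j=1,k=5: not 1>5, acc = 12+4 = 16
j=1,k=6: not 1>6, acc = 16+4 = 20
j=2,k=2: not 2>2, acc = 20+4 = 24
j=2,k=3: not 2>3, acc = 24+4 = 28
j=2,k=4: not 2>4, acc = 28+4 = 32
j=2,k=5: not 2>5, acc = 32+4 = 36
j=2,k=6: not 2>6, acc = 36+4 = 40
j=3,k=2: 3>2, acc = 40+1 = 41
j=3,k=3: not 3>3, acc = 41+4 = 45
j=3,k=4: not 3>4, acc = 45+4 = 49
j=3,k=5: not 3>5, acc = 49+4 = 53
j=3,k=6: not 3>6, acc = 53+4 = 57
j=4,k=2: 4>2, acc = 57+2 = 59
j=4,k=3: 4>3, acc = 59+1 = 60
j=4,k=4: not 4>4, acc = 60+4 = 64
j=4,k=5: not 4>5, acc = 64+4 = 68
j=4,k=6: not 4>6, acc = 68+4 = 72

72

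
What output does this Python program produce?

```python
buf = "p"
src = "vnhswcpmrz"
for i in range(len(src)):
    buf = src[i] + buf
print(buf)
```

i=0: prepend 'v' → 'vp'
i=1: prepend 'n' → 'nvp'
i=2: prepend 'h' → 'hnvp'
i=3: prepend 's' → 'shnvp'
i=4: prepend 'w' → 'wshnvp'
i=5: prepend 'c' → 'cwshnvp'
i=6: prepend 'p' → 'pcwshnvp'
i=7: prepend 'm' → 'mpcwshnvp'
i=8: prepend 'r' → 'rmpcwshnvp'
i=9: prepend 'z' → 'zrmpcwshnvp'

zrmpcwshnvp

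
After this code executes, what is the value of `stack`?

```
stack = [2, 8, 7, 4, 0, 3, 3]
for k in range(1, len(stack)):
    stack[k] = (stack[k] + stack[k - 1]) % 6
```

[2, 4, 5, 3, 3, 0, 3]

k=1: stack[1] = (8+2)%6 = 4 → [2, 4, 7, 4, 0, 3, 3]
k=2: stack[2] = (7+4)%6 = 5 → [2, 4, 5, 4, 0, 3, 3]
k=3: stack[3] = (4+5)%6 = 3 → [2, 4, 5, 3, 0, 3, 3]
k=4: stack[4] = (0+3)%6 = 3 → [2, 4, 5, 3, 3, 3, 3]
k=5: stack[5] = (3+3)%6 = 0 → [2, 4, 5, 3, 3, 0, 3]
k=6: stack[6] = (3+0)%6 = 3 → [2, 4, 5, 3, 3, 0, 3]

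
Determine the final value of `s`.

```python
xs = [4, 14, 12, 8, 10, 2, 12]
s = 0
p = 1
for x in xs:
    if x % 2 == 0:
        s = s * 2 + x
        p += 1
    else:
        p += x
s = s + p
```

x=4: even, s = 0*2+4 = 4; p=2
x=14: even, s = 4*2+14 = 22; p=3
x=12: even, s = 22*2+12 = 56; p=4
x=8: even, s = 56*2+8 = 120; p=5
x=10: even, s = 120*2+10 = 250; p=6
x=2: even, s = 250*2+2 = 502; p=7
x=12: even, s = 502*2+12 = 1016; p=8
s+p = 1016+8 = 1024

1024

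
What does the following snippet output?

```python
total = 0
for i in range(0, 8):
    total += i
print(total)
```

i=0: total = 0+0 = 0
i=1: total = 0+1 = 1
i=2: total = 1+2 = 3
i=3: total = 3+3 = 6
i=4: total = 6+4 = 10
i=5: total = 10+5 = 15
i=6: total = 15+6 = 21
i=7: total = 21+7 = 28

28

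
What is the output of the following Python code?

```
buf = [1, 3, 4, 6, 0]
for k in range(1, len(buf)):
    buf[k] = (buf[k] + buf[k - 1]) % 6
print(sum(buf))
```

11

k=1: buf[1] = (3+1)%6 = 4 → [1, 4, 4, 6, 0]
k=2: buf[2] = (4+4)%6 = 2 → [1, 4, 2, 6, 0]
k=3: buf[3] = (6+2)%6 = 2 → [1, 4, 2, 2, 0]
k=4: buf[4] = (0+2)%6 = 2 → [1, 4, 2, 2, 2]
sum = 11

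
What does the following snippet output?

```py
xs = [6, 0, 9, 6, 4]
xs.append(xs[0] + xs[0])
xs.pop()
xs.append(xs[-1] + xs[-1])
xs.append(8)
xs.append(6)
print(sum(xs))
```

47

append xs[0]+xs[0] = 6+6 = 12 → [6, 0, 9, 6, 4, 12]
pop() removes 12 → [6, 0, 9, 6, 4]
append xs[-1]+xs[-1] = 4+4 = 8 → [6, 0, 9, 6, 4, 8]
append 8 → [6, 0, 9, 6, 4, 8, 8]
append 6 → [6, 0, 9, 6, 4, 8, 8, 6]
sum = 47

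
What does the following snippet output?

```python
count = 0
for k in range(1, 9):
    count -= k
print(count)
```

-36

k=1: count = 0-1 = -1
k=2: count = (-1)-2 = -3
k=3: count = (-3)-3 = -6
k=4: count = (-6)-4 = -10
k=5: count = (-10)-5 = -15
k=6: count = (-15)-6 = -21
k=7: count = (-21)-7 = -28
k=8: count = (-28)-8 = -36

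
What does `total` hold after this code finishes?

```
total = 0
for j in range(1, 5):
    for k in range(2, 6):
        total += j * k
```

140

j=1,k=2: total = 0+2 = 2
j=1,k=3: total = 2+3 = 5
j=1,k=4: total = 5+4 = 9
j=1,k=5: total = 9+5 = 14
j=2,k=2: total = 14+4 = 18
j=2,k=3: total = 18+6 = 24
j=2,k=4: total = 24+8 = 32
j=2,k=5: total = 32+10 = 42
j=3,k=2: total = 42+6 = 48
j=3,k=3: total = 48+9 = 57
j=3,k=4: total = 57+12 = 69
j=3,k=5: total = 69+15 = 84
j=4,k=2: total = 84+8 = 92
j=4,k=3: total = 92+12 = 104
j=4,k=4: total = 104+16 = 120
j=4,k=5: total = 120+20 = 140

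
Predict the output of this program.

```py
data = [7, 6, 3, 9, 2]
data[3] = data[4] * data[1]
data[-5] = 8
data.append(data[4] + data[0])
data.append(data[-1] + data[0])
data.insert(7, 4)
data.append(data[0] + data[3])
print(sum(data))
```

83

data[3] = data[4]*data[1] = 2*6 = 12 → [7, 6, 3, 12, 2]
data[-5] = 8 → [8, 6, 3, 12, 2]
append data[4]+data[0] = 2+8 = 10 → [8, 6, 3, 12, 2, 10]
append data[-1]+data[0] = 10+8 = 18 → [8, 6, 3, 12, 2, 10, 18]
insert 4 at 7 → [8, 6, 3, 12, 2, 10, 18, 4]
append data[0]+data[3] = 8+12 = 20 → [8, 6, 3, 12, 2, 10, 18, 4, 20]
sum = 83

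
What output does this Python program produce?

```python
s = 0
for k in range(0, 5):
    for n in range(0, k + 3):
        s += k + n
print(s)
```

115

k=0,n=0: s = 0+0 = 0
k=0,n=1: s = 0+1 = 1
k=0,n=2: s = 1+2 = 3
k=1,n=0: s = 3+1 = 4
k=1,n=1: s = 4+2 = 6
k=1,n=2: s = 6+3 = 9
k=1,n=3: s = 9+4 = 13
k=2,n=0: s = 13+2 = 15
k=2,n=1: s = 15+3 = 18
k=2,n=2: s = 18+4 = 22
k=2,n=3: s = 22+5 = 27
k=2,n=4: s = 27+6 = 33
k=3,n=0: s = 33+3 = 36
k=3,n=1: s = 36+4 = 40
k=3,n=2: s = 40+5 = 45
k=3,n=3: s = 45+6 = 51
k=3,n=4: s = 51+7 = 58
k=3,n=5: s = 58+8 = 66
k=4,n=0: s = 66+4 = 70
k=4,n=1: s = 70+5 = 75
k=4,n=2: s = 75+6 = 81
k=4,n=3: s = 81+7 = 88
k=4,n=4: s = 88+8 = 96
k=4,n=5: s = 96+9 = 105
k=4,n=6: s = 105+10 = 115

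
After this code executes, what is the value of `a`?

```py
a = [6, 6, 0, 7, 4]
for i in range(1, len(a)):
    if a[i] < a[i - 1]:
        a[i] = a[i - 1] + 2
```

i=1: 6>=6, unchanged → [6, 6, 0, 7, 4]
i=2: 0<6, a[2] = 6+2 = 8 → [6, 6, 8, 7, 4]
i=3: 7<8, a[3] = 8+2 = 10 → [6, 6, 8, 10, 4]
i=4: 4<10, a[4] = 10+2 = 12 → [6, 6, 8, 10, 12]

[6, 6, 8, 10, 12]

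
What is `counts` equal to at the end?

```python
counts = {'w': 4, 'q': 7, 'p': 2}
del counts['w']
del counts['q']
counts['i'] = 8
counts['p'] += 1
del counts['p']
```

del 'w' → {'q': 7, 'p': 2}
del 'q' → {'p': 2}
counts['i'] = 8 → {'p': 2, 'i': 8}
counts['p'] = 2+1 = 3 → {'p': 3, 'i': 8}
del 'p' → {'i': 8}

{'i': 8}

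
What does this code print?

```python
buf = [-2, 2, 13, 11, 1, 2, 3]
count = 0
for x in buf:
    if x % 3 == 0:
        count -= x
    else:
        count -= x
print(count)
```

x=-2: not %3==0, count = 0-(-2) = 2
x=2: not %3==0, count = 2-2 = 0
x=13: not %3==0, count = 0-13 = -13
x=11: not %3==0, count = (-13)-11 = -24
x=1: not %3==0, count = (-24)-1 = -25
x=2: not %3==0, count = (-25)-2 = -27
x=3: %3==0, count = (-27)-3 = -30

-30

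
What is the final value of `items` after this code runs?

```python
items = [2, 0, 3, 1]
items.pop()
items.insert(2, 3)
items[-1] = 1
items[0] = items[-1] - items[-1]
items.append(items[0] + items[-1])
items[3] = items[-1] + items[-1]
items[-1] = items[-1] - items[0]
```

[0, 0, 3, 2, 1]

pop() removes 1 → [2, 0, 3]
insert 3 at 2 → [2, 0, 3, 3]
items[-1] = 1 → [2, 0, 3, 1]
items[0] = items[-1]-items[-1] = 1-1 = 0 → [0, 0, 3, 1]
append items[0]+items[-1] = 0+1 = 1 → [0, 0, 3, 1, 1]
items[3] = items[-1]+items[-1] = 1+1 = 2 → [0, 0, 3, 2, 1]
items[-1] = items[-1]-items[0] = 1-0 = 1 → [0, 0, 3, 2, 1]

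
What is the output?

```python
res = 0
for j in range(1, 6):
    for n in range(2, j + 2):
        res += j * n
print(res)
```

j=1,n=2: res = 0+2 = 2
j=2,n=2: res = 2+4 = 6
j=2,n=3: res = 6+6 = 12
j=3,n=2: res = 12+6 = 18
j=3,n=3: res = 18+9 = 27
j=3,n=4: res = 27+12 = 39
j=4,n=2: res = 39+8 = 47
j=4,n=3: res = 47+12 = 59
j=4,n=4: res = 59+16 = 75
j=4,n=5: res = 75+20 = 95
j=5,n=2: res = 95+10 = 105
j=5,n=3: res = 105+15 = 120
j=5,n=4: res = 120+20 = 140
j=5,n=5: res = 140+25 = 165
j=5,n=6: res = 165+30 = 195

195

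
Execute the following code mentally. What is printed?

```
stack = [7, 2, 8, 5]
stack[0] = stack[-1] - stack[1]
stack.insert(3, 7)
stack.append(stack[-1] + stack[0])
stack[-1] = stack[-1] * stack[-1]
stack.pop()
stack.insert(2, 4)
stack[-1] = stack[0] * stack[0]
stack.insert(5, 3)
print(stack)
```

[3, 2, 4, 8, 7, 3, 9]

stack[0] = stack[-1]-stack[1] = 5-2 = 3 → [3, 2, 8, 5]
insert 7 at 3 → [3, 2, 8, 7, 5]
append stack[-1]+stack[0] = 5+3 = 8 → [3, 2, 8, 7, 5, 8]
stack[-1] = stack[-1]*stack[-1] = 8*8 = 64 → [3, 2, 8, 7, 5, 64]
pop() removes 64 → [3, 2, 8, 7, 5]
insert 4 at 2 → [3, 2, 4, 8, 7, 5]
stack[-1] = stack[0]*stack[0] = 3*3 = 9 → [3, 2, 4, 8, 7, 9]
insert 3 at 5 → [3, 2, 4, 8, 7, 3, 9]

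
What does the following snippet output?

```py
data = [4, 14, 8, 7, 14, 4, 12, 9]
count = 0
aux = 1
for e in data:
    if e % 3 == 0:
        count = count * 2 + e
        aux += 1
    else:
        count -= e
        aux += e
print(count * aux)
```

-9234

e=4: not %3==0, count = 0-4 = -4; aux=5
e=14: not %3==0, count = (-4)-14 = -18; aux=19
e=8: not %3==0, count = (-18)-8 = -26; aux=27
e=7: not %3==0, count = (-26)-7 = -33; aux=34
e=14: not %3==0, count = (-33)-14 = -47; aux=48
e=4: not %3==0, count = (-47)-4 = -51; aux=52
e=12: %3==0, count = (-51)*2+12 = -90; aux=53
e=9: %3==0, count = (-90)*2+9 = -171; aux=54
count*aux = (-171)*54 = -9234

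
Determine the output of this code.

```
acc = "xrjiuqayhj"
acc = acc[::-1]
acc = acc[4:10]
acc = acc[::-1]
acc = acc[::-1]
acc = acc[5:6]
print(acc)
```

reverse → 'jhyaquijrx'
slice [4:10] → 'quijrx'
reverse → 'xrjiuq'
reverse → 'quijrx'
slice [5:6] → 'x'

x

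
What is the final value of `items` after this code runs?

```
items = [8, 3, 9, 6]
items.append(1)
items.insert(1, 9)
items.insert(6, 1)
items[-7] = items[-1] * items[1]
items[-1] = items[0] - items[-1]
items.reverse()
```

append 1 → [8, 3, 9, 6, 1]
insert 9 at 1 → [8, 9, 3, 9, 6, 1]
insert 1 at 6 → [8, 9, 3, 9, 6, 1, 1]
items[-7] = items[-1]*items[1] = 1*9 = 9 → [9, 9, 3, 9, 6, 1, 1]
items[-1] = items[0]-items[-1] = 9-1 = 8 → [9, 9, 3, 9, 6, 1, 8]
reverse → [8, 1, 6, 9, 3, 9, 9]

[8, 1, 6, 9, 3, 9, 9]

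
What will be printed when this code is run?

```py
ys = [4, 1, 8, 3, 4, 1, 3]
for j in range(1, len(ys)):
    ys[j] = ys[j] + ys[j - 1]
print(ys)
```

j=1: ys[1] = 1+4 = 5 → [4, 5, 8, 3, 4, 1, 3]
j=2: ys[2] = 8+5 = 13 → [4, 5, 13, 3, 4, 1, 3]
j=3: ys[3] = 3+13 = 16 → [4, 5, 13, 16, 4, 1, 3]
j=4: ys[4] = 4+16 = 20 → [4, 5, 13, 16, 20, 1, 3]
j=5: ys[5] = 1+20 = 21 → [4, 5, 13, 16, 20, 21, 3]
j=6: ys[6] = 3+21 = 24 → [4, 5, 13, 16, 20, 21, 24]

[4, 5, 13, 16, 20, 21, 24]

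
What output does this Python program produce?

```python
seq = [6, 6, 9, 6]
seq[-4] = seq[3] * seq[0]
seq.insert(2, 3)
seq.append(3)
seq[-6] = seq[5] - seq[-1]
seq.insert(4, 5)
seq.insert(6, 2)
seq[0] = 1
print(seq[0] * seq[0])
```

1

seq[-4] = seq[3]*seq[0] = 6*6 = 36 → [36, 6, 9, 6]
insert 3 at 2 → [36, 6, 3, 9, 6]
append 3 → [36, 6, 3, 9, 6, 3]
seq[-6] = seq[5]-seq[-1] = 3-3 = 0 → [0, 6, 3, 9, 6, 3]
insert 5 at 4 → [0, 6, 3, 9, 5, 6, 3]
insert 2 at 6 → [0, 6, 3, 9, 5, 6, 2, 3]
seq[0] = 1 → [1, 6, 3, 9, 5, 6, 2, 3]
seq[0]*seq[0] = 1*1 = 1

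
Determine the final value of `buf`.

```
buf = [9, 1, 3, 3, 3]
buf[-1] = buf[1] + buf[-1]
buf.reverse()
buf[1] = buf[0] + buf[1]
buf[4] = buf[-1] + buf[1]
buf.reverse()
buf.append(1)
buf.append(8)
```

buf[-1] = buf[1]+buf[-1] = 1+3 = 4 → [9, 1, 3, 3, 4]
reverse → [4, 3, 3, 1, 9]
buf[1] = buf[0]+buf[1] = 4+3 = 7 → [4, 7, 3, 1, 9]
buf[4] = buf[-1]+buf[1] = 9+7 = 16 → [4, 7, 3, 1, 16]
reverse → [16, 1, 3, 7, 4]
append 1 → [16, 1, 3, 7, 4, 1]
append 8 → [16, 1, 3, 7, 4, 1, 8]

[16, 1, 3, 7, 4, 1, 8]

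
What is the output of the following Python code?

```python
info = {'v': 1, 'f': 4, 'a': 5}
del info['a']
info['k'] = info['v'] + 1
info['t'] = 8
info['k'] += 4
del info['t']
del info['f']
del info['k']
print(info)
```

{'v': 1}

del 'a' → {'v': 1, 'f': 4}
info['k'] = info['v']+1 = 2 → {'v': 1, 'f': 4, 'k': 2}
info['t'] = 8 → {'v': 1, 'f': 4, 'k': 2, 't': 8}
info['k'] = 2+4 = 6 → {'v': 1, 'f': 4, 'k': 6, 't': 8}
del 't' → {'v': 1, 'f': 4, 'k': 6}
del 'f' → {'v': 1, 'k': 6}
del 'k' → {'v': 1}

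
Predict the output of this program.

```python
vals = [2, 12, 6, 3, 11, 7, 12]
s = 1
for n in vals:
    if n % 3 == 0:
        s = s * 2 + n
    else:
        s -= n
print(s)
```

86

n=2: not %3==0, s = 1-2 = -1
n=12: %3==0, s = (-1)*2+12 = 10
n=6: %3==0, s = 10*2+6 = 26
n=3: %3==0, s = 26*2+3 = 55
n=11: not %3==0, s = 55-11 = 44
n=7: not %3==0, s = 44-7 = 37
n=12: %3==0, s = 37*2+12 = 86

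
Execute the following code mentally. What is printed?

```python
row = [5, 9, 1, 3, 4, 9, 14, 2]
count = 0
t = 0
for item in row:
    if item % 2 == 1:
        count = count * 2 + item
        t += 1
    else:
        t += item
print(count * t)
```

item=5: odd, count = 0*2+5 = 5; t=1
item=9: odd, count = 5*2+9 = 19; t=2
item=1: odd, count = 19*2+1 = 39; t=3
item=3: odd, count = 39*2+3 = 81; t=4
item=4: not odd; t=8
item=9: odd, count = 81*2+9 = 171; t=9
item=14: not odd; t=23
item=2: not odd; t=25
count*t = 171*25 = 4275

4275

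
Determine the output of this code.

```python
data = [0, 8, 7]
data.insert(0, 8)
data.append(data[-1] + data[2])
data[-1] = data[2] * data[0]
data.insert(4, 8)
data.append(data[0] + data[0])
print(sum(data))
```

insert 8 at 0 → [8, 0, 8, 7]
append data[-1]+data[2] = 7+8 = 15 → [8, 0, 8, 7, 15]
data[-1] = data[2]*data[0] = 8*8 = 64 → [8, 0, 8, 7, 64]
insert 8 at 4 → [8, 0, 8, 7, 8, 64]
append data[0]+data[0] = 8+8 = 16 → [8, 0, 8, 7, 8, 64, 16]
sum = 111

111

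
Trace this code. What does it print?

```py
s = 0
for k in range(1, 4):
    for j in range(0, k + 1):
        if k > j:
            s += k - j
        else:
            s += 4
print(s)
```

k=1,j=0: 1>0, s = 0+1 = 1
k=1,j=1: not 1>1, s = 1+4 = 5
k=2,j=0: 2>0, s = 5+2 = 7
k=2,j=1: 2>1, s = 7+1 = 8
k=2,j=2: not 2>2, s = 8+4 = 12
k=3,j=0: 3>0, s = 12+3 = 15
k=3,j=1: 3>1, s = 15+2 = 17
k=3,j=2: 3>2, s = 17+1 = 18
k=3,j=3: not 3>3, s = 18+4 = 22

22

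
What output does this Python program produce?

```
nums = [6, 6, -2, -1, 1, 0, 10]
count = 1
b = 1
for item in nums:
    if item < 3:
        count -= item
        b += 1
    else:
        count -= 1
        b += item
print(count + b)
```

27

item=6: not <3, count = 1-1 = 0; b=7
item=6: not <3, count = 0-1 = -1; b=13
item=-2: <3, count = (-1)-(-2) = 1; b=14
item=-1: <3, count = 1-(-1) = 2; b=15
item=1: <3, count = 2-1 = 1; b=16
item=0: <3, count = 1-0 = 1; b=17
item=10: not <3, count = 1-1 = 0; b=27
count+b = 0+27 = 27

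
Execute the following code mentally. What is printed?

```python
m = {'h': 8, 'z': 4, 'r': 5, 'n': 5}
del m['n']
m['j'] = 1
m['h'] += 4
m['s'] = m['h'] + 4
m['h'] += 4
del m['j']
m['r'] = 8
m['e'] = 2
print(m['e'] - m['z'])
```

del 'n' → {'h': 8, 'z': 4, 'r': 5}
m['j'] = 1 → {'h': 8, 'z': 4, 'r': 5, 'j': 1}
m['h'] = 8+4 = 12 → {'h': 12, 'z': 4, 'r': 5, 'j': 1}
m['s'] = m['h']+4 = 16 → {'h': 12, 'z': 4, 'r': 5, 'j': 1, 's': 16}
m['h'] = 12+4 = 16 → {'h': 16, 'z': 4, 'r': 5, 'j': 1, 's': 16}
del 'j' → {'h': 16, 'z': 4, 'r': 5, 's': 16}
m['r'] = 8 → {'h': 16, 'z': 4, 'r': 8, 's': 16}
m['e'] = 2 → {'h': 16, 'z': 4, 'r': 8, 's': 16, 'e': 2}
m['e']-m['z'] = 2-4 = -2

-2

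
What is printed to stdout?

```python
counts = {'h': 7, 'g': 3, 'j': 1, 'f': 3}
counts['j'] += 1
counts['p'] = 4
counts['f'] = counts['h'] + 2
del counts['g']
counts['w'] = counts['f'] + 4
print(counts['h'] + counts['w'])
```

20

counts['j'] = 1+1 = 2 → {'h': 7, 'g': 3, 'j': 2, 'f': 3}
counts['p'] = 4 → {'h': 7, 'g': 3, 'j': 2, 'f': 3, 'p': 4}
counts['f'] = counts['h']+2 = 9 → {'h': 7, 'g': 3, 'j': 2, 'f': 9, 'p': 4}
del 'g' → {'h': 7, 'j': 2, 'f': 9, 'p': 4}
counts['w'] = counts['f']+4 = 13 → {'h': 7, 'j': 2, 'f': 9, 'p': 4, 'w': 13}
counts['h']+counts['w'] = 7+13 = 20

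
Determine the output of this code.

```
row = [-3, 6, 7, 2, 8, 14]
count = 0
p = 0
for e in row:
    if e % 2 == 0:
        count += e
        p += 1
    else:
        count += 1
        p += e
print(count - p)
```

e=-3: not even, count = 0+1 = 1; p=-3
e=6: even, count = 1+6 = 7; p=-2
e=7: not even, count = 7+1 = 8; p=5
e=2: even, count = 8+2 = 10; p=6
e=8: even, count = 10+8 = 18; p=7
e=14: even, count = 18+14 = 32; p=8
count-p = 32-8 = 24

24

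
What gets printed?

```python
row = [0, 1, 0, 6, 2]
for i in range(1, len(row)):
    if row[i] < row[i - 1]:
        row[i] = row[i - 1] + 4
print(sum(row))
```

22

i=1: 1>=0, unchanged → [0, 1, 0, 6, 2]
i=2: 0<1, row[2] = 1+4 = 5 → [0, 1, 5, 6, 2]
i=3: 6>=5, unchanged → [0, 1, 5, 6, 2]
i=4: 2<6, row[4] = 6+4 = 10 → [0, 1, 5, 6, 10]
sum = 22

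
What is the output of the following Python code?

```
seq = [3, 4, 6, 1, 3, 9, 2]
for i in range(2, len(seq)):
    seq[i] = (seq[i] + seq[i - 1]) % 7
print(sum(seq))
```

i=2: seq[2] = (6+4)%7 = 3 → [3, 4, 3, 1, 3, 9, 2]
i=3: seq[3] = (1+3)%7 = 4 → [3, 4, 3, 4, 3, 9, 2]
i=4: seq[4] = (3+4)%7 = 0 → [3, 4, 3, 4, 0, 9, 2]
i=5: seq[5] = (9+0)%7 = 2 → [3, 4, 3, 4, 0, 2, 2]
i=6: seq[6] = (2+2)%7 = 4 → [3, 4, 3, 4, 0, 2, 4]
sum = 20

20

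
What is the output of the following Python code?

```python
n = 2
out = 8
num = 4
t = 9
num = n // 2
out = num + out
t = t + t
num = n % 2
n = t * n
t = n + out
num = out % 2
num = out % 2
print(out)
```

num = 2//2 = 1
out = 1+8 = 9
t = 9+9 = 18
num = 2%2 = 0
n = 18*2 = 36
t = 36+9 = 45
num = 9%2 = 1
num = 9%2 = 1

9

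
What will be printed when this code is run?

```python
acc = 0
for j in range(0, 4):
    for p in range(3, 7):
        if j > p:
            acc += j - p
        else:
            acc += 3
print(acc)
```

j=0,p=3: not 0>3, acc = 0+3 = 3
j=0,p=4: not 0>4, acc = 3+3 = 6
j=0,p=5: not 0>5, acc = 6+3 = 9
j=0,p=6: not 0>6, acc = 9+3 = 12
j=1,p=3: not 1>3, acc = 12+3 = 15
j=1,p=4: not 1>4, acc = 15+3 = 18
j=1,p=5: not 1>5, acc = 18+3 = 21
j=1,p=6: not 1>6, acc = 21+3 = 24
j=2,p=3: not 2>3, acc = 24+3 = 27
j=2,p=4: not 2>4, acc = 27+3 = 30
j=2,p=5: not 2>5, acc = 30+3 = 33
j=2,p=6: not 2>6, acc = 33+3 = 36
j=3,p=3: not 3>3, acc = 36+3 = 39
j=3,p=4: not 3>4, acc = 39+3 = 42
j=3,p=5: not 3>5, acc = 42+3 = 45
j=3,p=6: not 3>6, acc = 45+3 = 48

48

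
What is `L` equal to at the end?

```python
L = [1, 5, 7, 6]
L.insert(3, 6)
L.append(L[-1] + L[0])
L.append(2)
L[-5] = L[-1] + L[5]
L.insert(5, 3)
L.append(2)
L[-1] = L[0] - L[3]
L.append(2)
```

insert 6 at 3 → [1, 5, 7, 6, 6]
append L[-1]+L[0] = 6+1 = 7 → [1, 5, 7, 6, 6, 7]
append 2 → [1, 5, 7, 6, 6, 7, 2]
L[-5] = L[-1]+L[5] = 2+7 = 9 → [1, 5, 9, 6, 6, 7, 2]
insert 3 at 5 → [1, 5, 9, 6, 6, 3, 7, 2]
append 2 → [1, 5, 9, 6, 6, 3, 7, 2, 2]
L[-1] = L[0]-L[3] = 1-6 = -5 → [1, 5, 9, 6, 6, 3, 7, 2, -5]
append 2 → [1, 5, 9, 6, 6, 3, 7, 2, -5, 2]

[1, 5, 9, 6, 6, 3, 7, 2, -5, 2]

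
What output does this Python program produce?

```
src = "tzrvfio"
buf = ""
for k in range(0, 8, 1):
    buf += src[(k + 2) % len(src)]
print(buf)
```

k=0: add src[2]='r' → 'r'
k=1: add src[3]='v' → 'rv'
k=2: add src[4]='f' → 'rvf'
k=3: add src[5]='i' → 'rvfi'
k=4: add src[6]='o' → 'rvfio'
k=5: add src[0]='t' → 'rvfiot'
k=6: add src[1]='z' → 'rvfiotz'
k=7: add src[2]='r' → 'rvfiotzr'

rvfiotzr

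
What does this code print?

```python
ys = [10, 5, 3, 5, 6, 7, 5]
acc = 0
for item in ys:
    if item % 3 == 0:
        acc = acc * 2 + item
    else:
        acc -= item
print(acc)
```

item=10: not %3==0, acc = 0-10 = -10
item=5: not %3==0, acc = (-10)-5 = -15
item=3: %3==0, acc = (-15)*2+3 = -27
item=5: not %3==0, acc = (-27)-5 = -32
item=6: %3==0, acc = (-32)*2+6 = -58
item=7: not %3==0, acc = (-58)-7 = -65
item=5: not %3==0, acc = (-65)-5 = -70

-70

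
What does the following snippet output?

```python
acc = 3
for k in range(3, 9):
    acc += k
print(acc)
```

36

k=3: acc = 3+3 = 6
k=4: acc = 6+4 = 10
k=5: acc = 10+5 = 15
k=6: acc = 15+6 = 21
k=7: acc = 21+7 = 28
k=8: acc = 28+8 = 36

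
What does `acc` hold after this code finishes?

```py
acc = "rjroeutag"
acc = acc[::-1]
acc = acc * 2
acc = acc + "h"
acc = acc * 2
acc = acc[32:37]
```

'eorjr'

reverse → 'gatueorjr'
repeat ×2 → 'gatueorjrgatueorjr'
+ 'h' → 'gatueorjrgatueorjrh'
repeat ×2 → 'gatueorjrgatueorjrhgatueorjrgatueorjrh'
slice [32:37] → 'eorjr'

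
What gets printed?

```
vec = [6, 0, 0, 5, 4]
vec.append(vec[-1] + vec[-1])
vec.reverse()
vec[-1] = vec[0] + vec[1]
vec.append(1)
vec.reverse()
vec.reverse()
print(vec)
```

[8, 4, 5, 0, 0, 12, 1]

append vec[-1]+vec[-1] = 4+4 = 8 → [6, 0, 0, 5, 4, 8]
reverse → [8, 4, 5, 0, 0, 6]
vec[-1] = vec[0]+vec[1] = 8+4 = 12 → [8, 4, 5, 0, 0, 12]
append 1 → [8, 4, 5, 0, 0, 12, 1]
reverse → [1, 12, 0, 0, 5, 4, 8]
reverse → [8, 4, 5, 0, 0, 12, 1]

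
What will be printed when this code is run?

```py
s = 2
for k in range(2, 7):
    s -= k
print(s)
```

-18

k=2: s = 2-2 = 0
k=3: s = 0-3 = -3
k=4: s = (-3)-4 = -7
k=5: s = (-7)-5 = -12
k=6: s = (-12)-6 = -18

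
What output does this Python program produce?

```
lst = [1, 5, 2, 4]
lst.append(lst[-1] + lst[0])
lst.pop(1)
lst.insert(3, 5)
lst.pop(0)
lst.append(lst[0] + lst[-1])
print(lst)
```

append lst[-1]+lst[0] = 4+1 = 5 → [1, 5, 2, 4, 5]
pop(1) removes 5 → [1, 2, 4, 5]
insert 5 at 3 → [1, 2, 4, 5, 5]
pop(0) removes 1 → [2, 4, 5, 5]
append lst[0]+lst[-1] = 2+5 = 7 → [2, 4, 5, 5, 7]

[2, 4, 5, 5, 7]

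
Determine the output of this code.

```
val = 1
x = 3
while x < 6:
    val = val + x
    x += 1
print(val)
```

13

x=3: val = 1+3 = 4
x=4: val = 4+4 = 8
x=5: val = 8+5 = 13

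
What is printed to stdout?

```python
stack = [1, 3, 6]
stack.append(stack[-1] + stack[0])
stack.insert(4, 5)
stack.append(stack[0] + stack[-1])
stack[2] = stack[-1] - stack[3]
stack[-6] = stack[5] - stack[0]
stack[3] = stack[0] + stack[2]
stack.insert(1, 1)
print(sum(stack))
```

append stack[-1]+stack[0] = 6+1 = 7 → [1, 3, 6, 7]
insert 5 at 4 → [1, 3, 6, 7, 5]
append stack[0]+stack[-1] = 1+5 = 6 → [1, 3, 6, 7, 5, 6]
stack[2] = stack[-1]-stack[3] = 6-7 = -1 → [1, 3, -1, 7, 5, 6]
stack[-6] = stack[5]-stack[0] = 6-1 = 5 → [5, 3, -1, 7, 5, 6]
stack[3] = stack[0]+stack[2] = 5+(-1) = 4 → [5, 3, -1, 4, 5, 6]
insert 1 at 1 → [5, 1, 3, -1, 4, 5, 6]
sum = 23

23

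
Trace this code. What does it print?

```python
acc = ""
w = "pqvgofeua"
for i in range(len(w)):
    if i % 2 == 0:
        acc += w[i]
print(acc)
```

i=0: add 'p' → 'p'
i=1: skip
i=2: add 'v' → 'pv'
i=3: skip
i=4: add 'o' → 'pvo'
i=5: skip
i=6: add 'e' → 'pvoe'
i=7: skip
i=8: add 'a' → 'pvoea'

pvoea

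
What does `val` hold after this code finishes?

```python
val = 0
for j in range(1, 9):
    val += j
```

j=1: val = 0+1 = 1
j=2: val = 1+2 = 3
j=3: val = 3+3 = 6
j=4: val = 6+4 = 10
j=5: val = 10+5 = 15
j=6: val = 15+6 = 21
j=7: val = 21+7 = 28
j=8: val = 28+8 = 36

36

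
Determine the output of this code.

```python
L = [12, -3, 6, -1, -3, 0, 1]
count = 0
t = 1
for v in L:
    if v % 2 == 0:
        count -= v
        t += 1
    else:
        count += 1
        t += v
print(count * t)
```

v=12: even, count = 0-12 = -12; t=2
v=-3: not even, count = (-12)+1 = -11; t=-1
v=6: even, count = (-11)-6 = -17; t=0
v=-1: not even, count = (-17)+1 = -16; t=-1
v=-3: not even, count = (-16)+1 = -15; t=-4
v=0: even, count = (-15)-0 = -15; t=-3
v=1: not even, count = (-15)+1 = -14; t=-2
count*t = (-14)*(-2) = 28

28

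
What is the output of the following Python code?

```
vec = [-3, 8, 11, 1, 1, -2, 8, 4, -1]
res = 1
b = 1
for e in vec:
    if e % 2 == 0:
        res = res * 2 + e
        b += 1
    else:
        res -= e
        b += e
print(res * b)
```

e=-3: not even, res = 1-(-3) = 4; b=-2
e=8: even, res = 4*2+8 = 16; b=-1
e=11: not even, res = 16-11 = 5; b=10
e=1: not even, res = 5-1 = 4; b=11
e=1: not even, res = 4-1 = 3; b=12
e=-2: even, res = 3*2+(-2) = 4; b=13
e=8: even, res = 4*2+8 = 16; b=14
e=4: even, res = 16*2+4 = 36; b=15
e=-1: not even, res = 36-(-1) = 37; b=14
res*b = 37*14 = 518

518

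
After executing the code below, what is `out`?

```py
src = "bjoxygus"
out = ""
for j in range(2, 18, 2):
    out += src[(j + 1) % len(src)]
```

'xgsjxgsj'

j=2: add src[3]='x' → 'x'
j=4: add src[5]='g' → 'xg'
j=6: add src[7]='s' → 'xgs'
j=8: add src[1]='j' → 'xgsj'
j=10: add src[3]='x' → 'xgsjx'
j=12: add src[5]='g' → 'xgsjxg'
j=14: add src[7]='s' → 'xgsjxgs'
j=16: add src[1]='j' → 'xgsjxgsj'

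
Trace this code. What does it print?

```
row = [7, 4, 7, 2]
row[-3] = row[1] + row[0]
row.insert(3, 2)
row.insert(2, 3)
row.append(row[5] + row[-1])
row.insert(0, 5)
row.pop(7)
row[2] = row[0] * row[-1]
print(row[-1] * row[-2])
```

4

row[-3] = row[1]+row[0] = 4+7 = 11 → [7, 11, 7, 2]
insert 2 at 3 → [7, 11, 7, 2, 2]
insert 3 at 2 → [7, 11, 3, 7, 2, 2]
append row[5]+row[-1] = 2+2 = 4 → [7, 11, 3, 7, 2, 2, 4]
insert 5 at 0 → [5, 7, 11, 3, 7, 2, 2, 4]
pop(7) removes 4 → [5, 7, 11, 3, 7, 2, 2]
row[2] = row[0]*row[-1] = 5*2 = 10 → [5, 7, 10, 3, 7, 2, 2]
row[-1]*row[-2] = 2*2 = 4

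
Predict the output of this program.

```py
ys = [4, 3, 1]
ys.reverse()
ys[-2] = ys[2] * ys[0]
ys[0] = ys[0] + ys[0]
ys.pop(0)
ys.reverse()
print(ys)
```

reverse → [1, 3, 4]
ys[-2] = ys[2]*ys[0] = 4*1 = 4 → [1, 4, 4]
ys[0] = ys[0]+ys[0] = 1+1 = 2 → [2, 4, 4]
pop(0) removes 2 → [4, 4]
reverse → [4, 4]

[4, 4]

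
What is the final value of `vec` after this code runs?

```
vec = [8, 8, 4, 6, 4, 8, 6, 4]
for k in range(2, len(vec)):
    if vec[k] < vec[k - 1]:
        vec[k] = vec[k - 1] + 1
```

k=2: 4<8, vec[2] = 8+1 = 9 → [8, 8, 9, 6, 4, 8, 6, 4]
k=3: 6<9, vec[3] = 9+1 = 10 → [8, 8, 9, 10, 4, 8, 6, 4]
k=4: 4<10, vec[4] = 10+1 = 11 → [8, 8, 9, 10, 11, 8, 6, 4]
k=5: 8<11, vec[5] = 11+1 = 12 → [8, 8, 9, 10, 11, 12, 6, 4]
k=6: 6<12, vec[6] = 12+1 = 13 → [8, 8, 9, 10, 11, 12, 13, 4]
k=7: 4<13, vec[7] = 13+1 = 14 → [8, 8, 9, 10, 11, 12, 13, 14]

[8, 8, 9, 10, 11, 12, 13, 14]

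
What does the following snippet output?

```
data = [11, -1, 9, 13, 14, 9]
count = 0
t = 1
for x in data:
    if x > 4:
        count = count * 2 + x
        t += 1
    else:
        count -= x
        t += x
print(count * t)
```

1765

x=11: >4, count = 0*2+11 = 11; t=2
x=-1: not >4, count = 11-(-1) = 12; t=1
x=9: >4, count = 12*2+9 = 33; t=2
x=13: >4, count = 33*2+13 = 79; t=3
x=14: >4, count = 79*2+14 = 172; t=4
x=9: >4, count = 172*2+9 = 353; t=5
count*t = 353*5 = 1765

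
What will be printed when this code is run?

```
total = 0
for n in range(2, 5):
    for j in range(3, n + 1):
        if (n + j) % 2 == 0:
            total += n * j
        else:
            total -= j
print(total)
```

22

n=3,j=3: even sum, total = 0+9 = 9
n=4,j=3: odd sum, total = 9-3 = 6
n=4,j=4: even sum, total = 6+16 = 22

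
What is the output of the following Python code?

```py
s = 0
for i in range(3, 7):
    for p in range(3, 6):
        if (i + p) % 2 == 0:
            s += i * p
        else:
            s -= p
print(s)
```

i=3,p=3: even sum, s = 0+9 = 9
i=3,p=4: odd sum, s = 9-4 = 5
i=3,p=5: even sum, s = 5+15 = 20
i=4,p=3: odd sum, s = 20-3 = 17
i=4,p=4: even sum, s = 17+16 = 33
i=4,p=5: odd sum, s = 33-5 = 28
i=5,p=3: even sum, s = 28+15 = 43
i=5,p=4: odd sum, s = 43-4 = 39
i=5,p=5: even sum, s = 39+25 = 64
i=6,p=3: odd sum, s = 64-3 = 61
i=6,p=4: even sum, s = 61+24 = 85
i=6,p=5: odd sum, s = 85-5 = 80

80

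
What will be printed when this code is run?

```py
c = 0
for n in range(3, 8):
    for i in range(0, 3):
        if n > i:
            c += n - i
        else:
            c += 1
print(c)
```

60

n=3,i=0: 3>0, c = 0+3 = 3
n=3,i=1: 3>1, c = 3+2 = 5
n=3,i=2: 3>2, c = 5+1 = 6
n=4,i=0: 4>0, c = 6+4 = 10
n=4,i=1: 4>1, c = 10+3 = 13
n=4,i=2: 4>2, c = 13+2 = 15
n=5,i=0: 5>0, c = 15+5 = 20
n=5,i=1: 5>1, c = 20+4 = 24
n=5,i=2: 5>2, c = 24+3 = 27
n=6,i=0: 6>0, c = 27+6 = 33
n=6,i=1: 6>1, c = 33+5 = 38
n=6,i=2: 6>2, c = 38+4 = 42
n=7,i=0: 7>0, c = 42+7 = 49
n=7,i=1: 7>1, c = 49+6 = 55
n=7,i=2: 7>2, c = 55+5 = 60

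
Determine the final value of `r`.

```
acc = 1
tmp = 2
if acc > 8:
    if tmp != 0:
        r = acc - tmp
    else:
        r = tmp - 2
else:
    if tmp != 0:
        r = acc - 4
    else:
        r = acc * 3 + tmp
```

acc=1, tmp=2
acc > 8 is False; tmp != 0 is True
→ r = acc - 4 = -3

-3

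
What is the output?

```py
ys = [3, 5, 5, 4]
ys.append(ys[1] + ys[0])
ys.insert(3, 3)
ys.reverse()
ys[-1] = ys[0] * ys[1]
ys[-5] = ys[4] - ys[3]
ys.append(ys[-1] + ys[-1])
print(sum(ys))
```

append ys[1]+ys[0] = 5+3 = 8 → [3, 5, 5, 4, 8]
insert 3 at 3 → [3, 5, 5, 3, 4, 8]
reverse → [8, 4, 3, 5, 5, 3]
ys[-1] = ys[0]*ys[1] = 8*4 = 32 → [8, 4, 3, 5, 5, 32]
ys[-5] = ys[4]-ys[3] = 5-5 = 0 → [8, 0, 3, 5, 5, 32]
append ys[-1]+ys[-1] = 32+32 = 64 → [8, 0, 3, 5, 5, 32, 64]
sum = 117

117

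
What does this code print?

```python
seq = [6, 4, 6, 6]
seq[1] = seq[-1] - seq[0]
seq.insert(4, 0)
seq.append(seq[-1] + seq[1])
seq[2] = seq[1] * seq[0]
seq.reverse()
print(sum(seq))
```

12

seq[1] = seq[-1]-seq[0] = 6-6 = 0 → [6, 0, 6, 6]
insert 0 at 4 → [6, 0, 6, 6, 0]
append seq[-1]+seq[1] = 0+0 = 0 → [6, 0, 6, 6, 0, 0]
seq[2] = seq[1]*seq[0] = 0*6 = 0 → [6, 0, 0, 6, 0, 0]
reverse → [0, 0, 6, 0, 0, 6]
sum = 12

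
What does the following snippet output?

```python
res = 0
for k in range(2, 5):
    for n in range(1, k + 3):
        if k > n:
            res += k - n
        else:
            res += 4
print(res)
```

k=2,n=1: 2>1, res = 0+1 = 1
k=2,n=2: not 2>2, res = 1+4 = 5
k=2,n=3: not 2>3, res = 5+4 = 9
k=2,n=4: not 2>4, res = 9+4 = 13
k=3,n=1: 3>1, res = 13+2 = 15
k=3,n=2: 3>2, res = 15+1 = 16
k=3,n=3: not 3>3, res = 16+4 = 20
k=3,n=4: not 3>4, res = 20+4 = 24
k=3,n=5: not 3>5, res = 24+4 = 28
k=4,n=1: 4>1, res = 28+3 = 31
k=4,n=2: 4>2, res = 31+2 = 33
k=4,n=3: 4>3, res = 33+1 = 34
k=4,n=4: not 4>4, res = 34+4 = 38
k=4,n=5: not 4>5, res = 38+4 = 42
k=4,n=6: not 4>6, res = 42+4 = 46

46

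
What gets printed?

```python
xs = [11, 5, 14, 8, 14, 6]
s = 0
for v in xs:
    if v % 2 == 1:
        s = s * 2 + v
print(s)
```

27

v=11: odd, s = 0*2+11 = 11
v=5: odd, s = 11*2+5 = 27
v=14: not odd
v=8: not odd
v=14: not odd
v=6: not odd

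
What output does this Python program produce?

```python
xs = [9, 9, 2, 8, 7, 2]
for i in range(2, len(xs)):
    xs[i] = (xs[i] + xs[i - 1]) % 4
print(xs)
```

[9, 9, 3, 3, 2, 0]

i=2: xs[2] = (2+9)%4 = 3 → [9, 9, 3, 8, 7, 2]
i=3: xs[3] = (8+3)%4 = 3 → [9, 9, 3, 3, 7, 2]
i=4: xs[4] = (7+3)%4 = 2 → [9, 9, 3, 3, 2, 2]
i=5: xs[5] = (2+2)%4 = 0 → [9, 9, 3, 3, 2, 0]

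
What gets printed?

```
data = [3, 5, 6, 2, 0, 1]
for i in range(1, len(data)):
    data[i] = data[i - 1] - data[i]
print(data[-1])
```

-11

i=1: data[1] = 3-5 = -2 → [3, -2, 6, 2, 0, 1]
i=2: data[2] = (-2)-6 = -8 → [3, -2, -8, 2, 0, 1]
i=3: data[3] = (-8)-2 = -10 → [3, -2, -8, -10, 0, 1]
i=4: data[4] = (-10)-0 = -10 → [3, -2, -8, -10, -10, 1]
i=5: data[5] = (-10)-1 = -11 → [3, -2, -8, -10, -10, -11]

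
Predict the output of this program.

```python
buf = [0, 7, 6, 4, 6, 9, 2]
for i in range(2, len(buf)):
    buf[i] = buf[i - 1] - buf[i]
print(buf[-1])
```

i=2: buf[2] = 7-6 = 1 → [0, 7, 1, 4, 6, 9, 2]
i=3: buf[3] = 1-4 = -3 → [0, 7, 1, -3, 6, 9, 2]
i=4: buf[4] = (-3)-6 = -9 → [0, 7, 1, -3, -9, 9, 2]
i=5: buf[5] = (-9)-9 = -18 → [0, 7, 1, -3, -9, -18, 2]
i=6: buf[6] = (-18)-2 = -20 → [0, 7, 1, -3, -9, -18, -20]

-20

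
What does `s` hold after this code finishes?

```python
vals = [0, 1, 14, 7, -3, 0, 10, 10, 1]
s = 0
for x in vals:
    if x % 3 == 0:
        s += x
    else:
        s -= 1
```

x=0: %3==0, s = 0+0 = 0
x=1: not %3==0, s = 0-1 = -1
x=14: not %3==0, s = (-1)-1 = -2
x=7: not %3==0, s = (-2)-1 = -3
x=-3: %3==0, s = (-3)+(-3) = -6
x=0: %3==0, s = (-6)+0 = -6
x=10: not %3==0, s = (-6)-1 = -7
x=10: not %3==0, s = (-7)-1 = -8
x=1: not %3==0, s = (-8)-1 = -9

-9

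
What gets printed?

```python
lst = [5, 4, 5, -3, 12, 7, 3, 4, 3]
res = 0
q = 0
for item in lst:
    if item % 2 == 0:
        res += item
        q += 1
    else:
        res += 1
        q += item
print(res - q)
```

item=5: not even, res = 0+1 = 1; q=5
item=4: even, res = 1+4 = 5; q=6
item=5: not even, res = 5+1 = 6; q=11
item=-3: not even, res = 6+1 = 7; q=8
item=12: even, res = 7+12 = 19; q=9
item=7: not even, res = 19+1 = 20; q=16
item=3: not even, res = 20+1 = 21; q=19
item=4: even, res = 21+4 = 25; q=20
item=3: not even, res = 25+1 = 26; q=23
res-q = 26-23 = 3

3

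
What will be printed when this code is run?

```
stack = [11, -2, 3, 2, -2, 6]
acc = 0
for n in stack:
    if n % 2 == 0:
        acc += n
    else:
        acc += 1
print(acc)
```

6

n=11: not even, acc = 0+1 = 1
n=-2: even, acc = 1+(-2) = -1
n=3: not even, acc = (-1)+1 = 0
n=2: even, acc = 0+2 = 2
n=-2: even, acc = 2+(-2) = 0
n=6: even, acc = 0+6 = 6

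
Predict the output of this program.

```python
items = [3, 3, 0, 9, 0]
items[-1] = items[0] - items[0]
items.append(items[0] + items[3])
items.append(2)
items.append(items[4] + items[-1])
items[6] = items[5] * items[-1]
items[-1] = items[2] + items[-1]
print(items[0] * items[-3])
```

36

items[-1] = items[0]-items[0] = 3-3 = 0 → [3, 3, 0, 9, 0]
append items[0]+items[3] = 3+9 = 12 → [3, 3, 0, 9, 0, 12]
append 2 → [3, 3, 0, 9, 0, 12, 2]
append items[4]+items[-1] = 0+2 = 2 → [3, 3, 0, 9, 0, 12, 2, 2]
items[6] = items[5]*items[-1] = 12*2 = 24 → [3, 3, 0, 9, 0, 12, 24, 2]
items[-1] = items[2]+items[-1] = 0+2 = 2 → [3, 3, 0, 9, 0, 12, 24, 2]
items[0]*items[-3] = 3*12 = 36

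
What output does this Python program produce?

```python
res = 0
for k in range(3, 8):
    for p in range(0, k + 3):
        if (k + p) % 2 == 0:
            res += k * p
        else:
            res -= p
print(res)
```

387

k=3,p=0: odd sum, res = 0-0 = 0
k=3,p=1: even sum, res = 0+3 = 3
k=3,p=2: odd sum, res = 3-2 = 1
k=3,p=3: even sum, res = 1+9 = 10
k=3,p=4: odd sum, res = 10-4 = 6
k=3,p=5: even sum, res = 6+15 = 21
k=4,p=0: even sum, res = 21+0 = 21
k=4,p=1: odd sum, res = 21-1 = 20
k=4,p=2: even sum, res = 20+8 = 28
k=4,p=3: odd sum, res = 28-3 = 25
k=4,p=4: even sum, res = 25+16 = 41
k=4,p=5: odd sum, res = 41-5 = 36
k=4,p=6: even sum, res = 36+24 = 60
k=5,p=0: odd sum, res = 60-0 = 60
k=5,p=1: even sum, res = 60+5 = 65
k=5,p=2: odd sum, res = 65-2 = 63
k=5,p=3: even sum, res = 63+15 = 78
k=5,p=4: odd sum, res = 78-4 = 74
k=5,p=5: even sum, res = 74+25 = 99
k=5,p=6: odd sum, res = 99-6 = 93
k=5,p=7: even sum, res = 93+35 = 128
k=6,p=0: even sum, res = 128+0 = 128
k=6,p=1: odd sum, res = 128-1 = 127
k=6,p=2: even sum, res = 127+12 = 139
k=6,p=3: odd sum, res = 139-3 = 136
k=6,p=4: even sum, res = 136+24 = 160
k=6,p=5: odd sum, res = 160-5 = 155
k=6,p=6: even sum, res = 155+36 = 191
k=6,p=7: odd sum, res = 191-7 = 184
k=6,p=8: even sum, res = 184+48 = 232
k=7,p=0: odd sum, res = 232-0 = 232
k=7,p=1: even sum, res = 232+7 = 239
k=7,p=2: odd sum, res = 239-2 = 237
k=7,p=3: even sum, res = 237+21 = 258
k=7,p=4: odd sum, res = 258-4 = 254
k=7,p=5: even sum, res = 254+35 = 289
k=7,p=6: odd sum, res = 289-6 = 283
k=7,p=7: even sum, res = 283+49 = 332
k=7,p=8: odd sum, res = 332-8 = 324
k=7,p=9: even sum, res = 324+63 = 387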